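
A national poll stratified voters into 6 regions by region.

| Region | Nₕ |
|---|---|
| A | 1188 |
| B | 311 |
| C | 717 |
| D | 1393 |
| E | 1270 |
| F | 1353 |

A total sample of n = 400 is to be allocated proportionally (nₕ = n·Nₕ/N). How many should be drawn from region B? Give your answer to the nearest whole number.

20

N = 1188 + 311 + 717 + 1393 + 1270 + 1353 = 6232.
n_B = 400·311/6232 = 19.961... → 20.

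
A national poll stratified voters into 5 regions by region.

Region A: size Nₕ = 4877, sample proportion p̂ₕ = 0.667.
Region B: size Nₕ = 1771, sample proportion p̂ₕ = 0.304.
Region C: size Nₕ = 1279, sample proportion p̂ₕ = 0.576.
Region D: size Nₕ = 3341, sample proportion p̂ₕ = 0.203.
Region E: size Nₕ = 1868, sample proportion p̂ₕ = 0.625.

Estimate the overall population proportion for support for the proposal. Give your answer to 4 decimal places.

N = 4877 + 1771 + 1279 + 3341 + 1868 = 13136.
Overall proportion = Σ (Nₕ/N)·p̂ₕ.
Σ Nₕp̂ₕ = 3252.959 + 538.384 + 736.704 + 678.223 + 1167.5 = 6373.77.
6373.77 / 13136 = 0.485214... → 0.4852.

0.4852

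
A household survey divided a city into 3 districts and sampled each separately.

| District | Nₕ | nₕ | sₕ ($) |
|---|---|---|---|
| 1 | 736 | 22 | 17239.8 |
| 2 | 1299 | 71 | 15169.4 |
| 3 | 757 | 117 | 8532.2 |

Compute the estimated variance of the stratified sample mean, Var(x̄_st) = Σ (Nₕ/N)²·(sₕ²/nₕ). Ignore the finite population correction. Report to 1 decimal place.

1686087.8

N = 2792. Term for each stratum: Wₕ²sₕ²/nₕ.
Var(x̄_st) = 938785.9179 + 701561.7976 + 45740.1014 = 1686087.8170 → 1686087.8.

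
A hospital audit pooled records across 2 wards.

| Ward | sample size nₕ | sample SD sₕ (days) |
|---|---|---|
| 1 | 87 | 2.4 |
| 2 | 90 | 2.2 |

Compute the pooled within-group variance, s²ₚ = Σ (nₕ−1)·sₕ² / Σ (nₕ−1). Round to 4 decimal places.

5.2921

1: (87−1)·2.4² = 86·5.76 = 495.36
2: (90−1)·2.2² = 89·4.84 = 430.76
Numerator = 926.12; denominator = Σ(nₕ−1) = 175.
s²ₚ = 926.12/175 = 5.292114... → 5.2921.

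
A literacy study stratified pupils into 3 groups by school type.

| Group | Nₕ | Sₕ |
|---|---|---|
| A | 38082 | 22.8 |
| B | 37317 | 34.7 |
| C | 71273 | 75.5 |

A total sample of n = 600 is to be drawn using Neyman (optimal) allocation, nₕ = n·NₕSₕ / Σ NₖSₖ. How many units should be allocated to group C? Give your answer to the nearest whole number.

Σ NₕSₕ = 38082·22.8 + 37317·34.7 + 71273·75.5 = 7544281.
Share for C: 5381111.5/7544281 = 0.71327.
n_C = 600 × 0.71327 = 427.962... → 428.

428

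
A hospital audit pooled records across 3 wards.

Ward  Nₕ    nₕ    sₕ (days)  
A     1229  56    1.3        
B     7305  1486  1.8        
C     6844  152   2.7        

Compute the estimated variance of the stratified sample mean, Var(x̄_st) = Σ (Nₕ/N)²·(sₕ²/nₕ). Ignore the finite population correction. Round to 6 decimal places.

N = 15378; Wₕ = Nₕ/N.
ward A: (1229/15378)²·1.3²/56 = 0.000192754
ward B: (7305/15378)²·1.8²/1486 = 0.000492002
ward C: (6844/15378)²·2.7²/152 = 0.009499576
Sum = 0.010184332 → 0.010184.

0.010184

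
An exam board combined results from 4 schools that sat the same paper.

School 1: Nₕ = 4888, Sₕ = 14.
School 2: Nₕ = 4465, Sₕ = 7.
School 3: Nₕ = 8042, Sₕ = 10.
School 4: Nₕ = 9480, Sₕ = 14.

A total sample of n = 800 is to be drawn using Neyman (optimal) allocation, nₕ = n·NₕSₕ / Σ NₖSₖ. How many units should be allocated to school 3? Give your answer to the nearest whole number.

206

Σ NₕSₕ = 4888·14 + 4465·7 + 8042·10 + 9480·14 = 312827.
Share for 3: 80420/312827 = 0.25707.
n_3 = 800 × 0.25707 = 205.660... → 206.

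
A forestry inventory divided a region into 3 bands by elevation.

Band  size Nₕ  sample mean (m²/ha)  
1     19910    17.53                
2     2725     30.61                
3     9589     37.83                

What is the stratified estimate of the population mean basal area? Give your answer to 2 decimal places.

x̄_st = (Σ Nₕx̄ₕ) / (Σ Nₕ) = (19910·17.53 + 2725·30.61 + 9589·37.83) / 32224
= 795186.42 / 32224 = 24.6768... → 24.68.

24.68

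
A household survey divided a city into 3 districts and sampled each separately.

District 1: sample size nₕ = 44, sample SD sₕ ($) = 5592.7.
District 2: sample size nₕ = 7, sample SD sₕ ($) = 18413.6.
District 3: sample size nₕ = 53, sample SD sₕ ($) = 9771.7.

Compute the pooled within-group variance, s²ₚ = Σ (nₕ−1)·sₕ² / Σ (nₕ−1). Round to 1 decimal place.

1: (44−1)·5592.7² = 43·31278293.29 = 1344966611.47
2: (7−1)·18413.6² = 6·339060664.96 = 2034363989.76
3: (53−1)·9771.7² = 52·95486120.89 = 4965278286.28
Numerator = 8344608887.51; denominator = Σ(nₕ−1) = 101.
s²ₚ = 8344608887.51/101 = 82619889.975... → 82619890.0.

82619890.0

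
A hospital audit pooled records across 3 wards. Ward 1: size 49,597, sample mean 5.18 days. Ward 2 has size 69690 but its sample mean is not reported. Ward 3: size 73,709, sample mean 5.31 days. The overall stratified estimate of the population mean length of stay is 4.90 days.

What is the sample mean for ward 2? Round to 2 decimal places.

4.27

N = 49597 + 69690 + 73709 = 192996.
Overall total = μ·N = 4.90·192996 = 945680.4.
Subtract the known strata: 49597·5.18 + 73709·5.31 = 648307.25.
Remaining total for ward 2: 945680.4 − 648307.25 = 297373.15.
Divide by its size: 297373.15 / 69690 = 4.2671... → 4.27.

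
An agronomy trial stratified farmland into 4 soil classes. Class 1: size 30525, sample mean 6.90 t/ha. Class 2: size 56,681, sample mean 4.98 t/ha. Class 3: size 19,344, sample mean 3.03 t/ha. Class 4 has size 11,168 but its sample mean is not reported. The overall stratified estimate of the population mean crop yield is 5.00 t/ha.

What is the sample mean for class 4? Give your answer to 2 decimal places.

N = 30525 + 56681 + 19344 + 11168 = 117718.
Overall total = μ·N = 5.00·117718 = 588590.
Subtract the known strata: 30525·6.90 + 56681·4.98 + 19344·3.03 = 551506.2.
Remaining total for class 4: 588590 − 551506.2 = 37083.8.
Divide by its size: 37083.8 / 11168 = 3.3205... → 3.32.

3.32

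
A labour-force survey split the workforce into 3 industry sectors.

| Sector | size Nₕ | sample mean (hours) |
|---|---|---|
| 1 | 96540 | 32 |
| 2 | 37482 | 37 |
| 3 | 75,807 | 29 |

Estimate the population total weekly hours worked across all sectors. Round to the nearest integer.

6674517

1: 96540·32 = 3089280
2: 37482·37 = 1386834
3: 75807·29 = 2198403
τ̂ = Σ Nₕx̄ₕ = 6674517.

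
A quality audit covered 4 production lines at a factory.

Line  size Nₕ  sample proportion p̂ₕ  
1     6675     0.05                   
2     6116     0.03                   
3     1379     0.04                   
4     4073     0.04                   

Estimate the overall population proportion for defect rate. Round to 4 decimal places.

Wₕ = Nₕ/N with N = 18243: 0.3659, 0.3353, 0.0756, 0.2233.
p̂_st = 0.3659·0.05 + 0.3353·0.03 + 0.0756·0.04 + 0.2233·0.04 ≈ 0.040306... → 0.0403.

0.0403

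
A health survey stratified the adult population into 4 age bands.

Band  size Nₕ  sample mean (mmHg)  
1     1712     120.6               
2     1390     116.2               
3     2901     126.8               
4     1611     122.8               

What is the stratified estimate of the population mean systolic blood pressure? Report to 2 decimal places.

122.62

N = 7614; weights Wₕ = Nₕ/N = (0.2248, 0.1826, 0.3810, 0.2116).
x̄_st = Σ Wₕ·x̄ₕ = 0.2248·120.6 + 0.1826·116.2 + 0.3810·126.8 + 0.2116·122.8 ≈ 122.6245...
→ 122.62.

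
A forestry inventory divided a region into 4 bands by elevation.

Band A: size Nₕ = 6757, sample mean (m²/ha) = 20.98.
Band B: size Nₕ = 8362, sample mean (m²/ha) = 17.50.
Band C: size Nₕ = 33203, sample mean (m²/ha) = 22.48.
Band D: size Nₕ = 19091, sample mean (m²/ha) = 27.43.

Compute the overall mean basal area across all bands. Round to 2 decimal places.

23.11

N = 6757 + 8362 + 33203 + 19091 = 67413.
Weight each subgroup mean by Nₕ/N and sum.
Σ Nₕx̄ₕ = 6757·20.98 + 8362·17.50 + 33203·22.48 + 19091·27.43 = 141761.86 + 146335 + 746403.44 + 523666.13 = 1558166.43.
Divide by N: 1558166.43 / 67413 = 23.1137... → 23.11.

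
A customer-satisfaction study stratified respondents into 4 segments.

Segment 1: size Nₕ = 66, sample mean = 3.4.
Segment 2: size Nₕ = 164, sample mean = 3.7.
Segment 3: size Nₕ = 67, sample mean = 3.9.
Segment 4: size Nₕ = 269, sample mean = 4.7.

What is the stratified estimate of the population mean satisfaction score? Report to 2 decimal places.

4.16

N = 66 + 164 + 67 + 269 = 566.
Weight each subgroup mean by Nₕ/N and sum.
Σ Nₕx̄ₕ = 66·3.4 + 164·3.7 + 67·3.9 + 269·4.7 = 224.4 + 606.8 + 261.3 + 1264.3 = 2356.8.
Divide by N: 2356.8 / 566 = 4.1640... → 4.16.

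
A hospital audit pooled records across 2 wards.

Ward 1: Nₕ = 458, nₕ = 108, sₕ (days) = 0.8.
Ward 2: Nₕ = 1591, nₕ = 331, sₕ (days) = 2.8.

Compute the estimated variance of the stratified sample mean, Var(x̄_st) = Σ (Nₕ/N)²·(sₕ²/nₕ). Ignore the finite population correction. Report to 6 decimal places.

0.014577

N = 2049. Term for each stratum: Wₕ²sₕ²/nₕ.
Var(x̄_st) = 0.000296076 + 0.014280536 = 0.014576612 → 0.014577.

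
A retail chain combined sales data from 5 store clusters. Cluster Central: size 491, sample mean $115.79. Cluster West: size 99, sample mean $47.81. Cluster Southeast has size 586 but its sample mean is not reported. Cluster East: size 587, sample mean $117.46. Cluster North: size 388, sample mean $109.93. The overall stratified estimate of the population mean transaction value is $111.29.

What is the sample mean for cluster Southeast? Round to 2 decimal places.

Σ Nₕx̄ₕ = N·μ, so 586·x̄_Southeast = 2151·111.29 − (491·115.79 + 99·47.81 + 587·117.46 + 388·109.93).
= 239384.79 − 173187.94 = 66196.85.
x̄_Southeast = 66196.85 / 586 = 112.9639... → 112.96.

112.96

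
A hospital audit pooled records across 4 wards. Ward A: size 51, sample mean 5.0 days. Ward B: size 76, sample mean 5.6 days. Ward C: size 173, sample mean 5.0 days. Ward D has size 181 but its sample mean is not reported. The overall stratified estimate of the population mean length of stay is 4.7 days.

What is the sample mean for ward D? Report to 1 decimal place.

4.0

Σ Nₕx̄ₕ = N·μ, so 181·x̄_D = 481·4.7 − (51·5.0 + 76·5.6 + 173·5.0).
= 2260.7 − 1545.6 = 715.1.
x̄_D = 715.1 / 181 = 3.951... → 4.0.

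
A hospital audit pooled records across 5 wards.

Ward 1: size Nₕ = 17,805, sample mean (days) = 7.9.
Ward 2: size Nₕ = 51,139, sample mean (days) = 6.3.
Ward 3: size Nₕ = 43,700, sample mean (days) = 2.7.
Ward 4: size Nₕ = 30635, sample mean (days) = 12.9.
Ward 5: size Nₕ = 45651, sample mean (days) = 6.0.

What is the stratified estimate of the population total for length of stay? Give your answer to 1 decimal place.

Estimate total by summing Nₕ·x̄ₕ over strata.
17805·7.9 + 51139·6.3 + 43700·2.7 + 30635·12.9 + 45651·6.0 = 140659.5 + 322175.7 + 117990 + 395191.5 + 273906 = 1249922.7.

1249922.7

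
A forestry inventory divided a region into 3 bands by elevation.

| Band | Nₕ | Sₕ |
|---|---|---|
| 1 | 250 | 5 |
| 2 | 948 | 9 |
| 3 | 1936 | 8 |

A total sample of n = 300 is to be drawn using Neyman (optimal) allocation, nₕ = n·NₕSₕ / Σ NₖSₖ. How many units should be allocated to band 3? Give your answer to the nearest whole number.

184

Σ NₕSₕ = 250·5 + 948·9 + 1936·8 = 25270.
Share for 3: 15488/25270 = 0.61290.
n_3 = 300 × 0.61290 = 183.870... → 184.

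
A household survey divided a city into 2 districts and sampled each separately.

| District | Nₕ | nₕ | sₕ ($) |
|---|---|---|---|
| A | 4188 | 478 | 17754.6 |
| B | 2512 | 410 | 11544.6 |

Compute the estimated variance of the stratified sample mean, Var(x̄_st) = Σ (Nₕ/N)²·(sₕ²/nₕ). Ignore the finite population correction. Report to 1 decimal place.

303360.8

N = 6700; Wₕ = Nₕ/N.
district A: (4188/6700)²·17754.6²/478 = 257666.3045
district B: (2512/6700)²·11544.6²/410 = 45694.4641
Sum = 303360.7685 → 303360.8.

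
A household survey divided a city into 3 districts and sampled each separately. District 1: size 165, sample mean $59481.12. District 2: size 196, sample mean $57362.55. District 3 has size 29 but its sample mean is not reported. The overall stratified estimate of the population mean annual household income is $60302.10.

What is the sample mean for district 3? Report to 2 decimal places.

N = 165 + 196 + 29 = 390.
Overall total = μ·N = 60302.10·390 = 23517819.
Subtract the known strata: 165·59481.12 + 196·57362.55 = 21057444.6.
Remaining total for district 3: 23517819 − 21057444.6 = 2460374.4.
Divide by its size: 2460374.4 / 29 = 84840.4966... → 84840.50.

84840.50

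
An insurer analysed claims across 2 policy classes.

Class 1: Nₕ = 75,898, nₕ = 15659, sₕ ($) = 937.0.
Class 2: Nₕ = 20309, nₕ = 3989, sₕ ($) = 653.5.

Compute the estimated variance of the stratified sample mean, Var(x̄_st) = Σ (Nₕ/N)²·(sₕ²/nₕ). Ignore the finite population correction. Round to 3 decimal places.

N = 96207. Term for each stratum: Wₕ²sₕ²/nₕ.
Var(x̄_st) = 34.894942 + 4.770796 = 39.665738 → 39.666.

39.666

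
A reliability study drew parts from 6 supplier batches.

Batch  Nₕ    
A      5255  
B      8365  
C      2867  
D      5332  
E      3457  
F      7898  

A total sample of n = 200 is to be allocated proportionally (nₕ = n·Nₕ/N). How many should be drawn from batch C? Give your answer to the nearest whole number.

17

Share of batch C = 2867/33174 = 0.08642.
Allocate 200 × 0.08642 = 17.285... → 17.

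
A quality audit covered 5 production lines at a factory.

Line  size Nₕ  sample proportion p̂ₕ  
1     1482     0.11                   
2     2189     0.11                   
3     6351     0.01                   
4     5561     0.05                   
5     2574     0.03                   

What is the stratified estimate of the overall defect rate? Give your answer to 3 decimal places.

N = 1482 + 2189 + 6351 + 5561 + 2574 = 18157.
Overall proportion = Σ (Nₕ/N)·p̂ₕ.
Σ Nₕp̂ₕ = 163.02 + 240.79 + 63.51 + 278.05 + 77.22 = 822.59.
822.59 / 18157 = 0.04530... → 0.045.

0.045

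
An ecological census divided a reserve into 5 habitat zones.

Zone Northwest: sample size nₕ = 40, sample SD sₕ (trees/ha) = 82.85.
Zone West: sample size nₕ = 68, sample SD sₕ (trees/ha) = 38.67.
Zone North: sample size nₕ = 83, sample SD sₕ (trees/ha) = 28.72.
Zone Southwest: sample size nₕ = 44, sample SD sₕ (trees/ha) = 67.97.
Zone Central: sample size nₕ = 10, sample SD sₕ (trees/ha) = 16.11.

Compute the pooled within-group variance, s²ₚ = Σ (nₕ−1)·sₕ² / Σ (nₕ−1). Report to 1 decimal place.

Degrees of freedom: 39 + 67 + 82 + 43 + 9 = 240.
Σ(nₕ−1)sₕ² = 39·6864.1225 + 67·1495.3689 + 82·824.8384 + 43·4619.9209 + 9·259.5321 = 636519.6302.
s²ₚ = 636519.6302 / 240 = 2652.165... → 2652.2.

2652.2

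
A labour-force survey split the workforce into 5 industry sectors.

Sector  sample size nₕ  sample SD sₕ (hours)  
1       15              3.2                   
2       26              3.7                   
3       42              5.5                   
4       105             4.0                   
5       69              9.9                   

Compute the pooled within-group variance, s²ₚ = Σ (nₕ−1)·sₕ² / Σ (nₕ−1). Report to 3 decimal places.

39.899

Degrees of freedom: 14 + 25 + 41 + 104 + 68 = 252.
Σ(nₕ−1)sₕ² = 14·10.24 + 25·13.69 + 41·30.25 + 104·16 + 68·98.01 = 10054.54.
s²ₚ = 10054.54 / 252 = 39.89897... → 39.899.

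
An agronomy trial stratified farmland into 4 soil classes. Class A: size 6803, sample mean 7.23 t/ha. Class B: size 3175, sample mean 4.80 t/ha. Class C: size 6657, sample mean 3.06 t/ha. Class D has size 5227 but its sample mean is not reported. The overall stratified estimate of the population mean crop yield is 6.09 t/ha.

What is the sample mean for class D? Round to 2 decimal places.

N = 6803 + 3175 + 6657 + 5227 = 21862.
Overall total = μ·N = 6.09·21862 = 133139.58.
Subtract the known strata: 6803·7.23 + 3175·4.80 + 6657·3.06 = 84796.11.
Remaining total for class D: 133139.58 − 84796.11 = 48343.47.
Divide by its size: 48343.47 / 5227 = 9.2488... → 9.25.

9.25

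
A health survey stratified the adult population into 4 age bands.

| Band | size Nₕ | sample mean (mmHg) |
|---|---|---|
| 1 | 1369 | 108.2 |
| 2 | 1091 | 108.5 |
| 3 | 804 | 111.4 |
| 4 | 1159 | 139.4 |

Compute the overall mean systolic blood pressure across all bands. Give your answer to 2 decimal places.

x̄_st = (Σ Nₕx̄ₕ) / (Σ Nₕ) = (1369·108.2 + 1091·108.5 + 804·111.4 + 1159·139.4) / 4423
= 517629.5 / 4423 = 117.0313... → 117.03.

117.03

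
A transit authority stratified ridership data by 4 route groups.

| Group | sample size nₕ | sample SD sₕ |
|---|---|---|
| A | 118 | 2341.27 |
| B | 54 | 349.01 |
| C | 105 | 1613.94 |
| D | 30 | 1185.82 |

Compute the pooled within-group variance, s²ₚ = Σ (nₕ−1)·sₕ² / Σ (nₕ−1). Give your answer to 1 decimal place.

Degrees of freedom: 117 + 53 + 104 + 29 = 303.
Σ(nₕ−1)sₕ² = 117·5481545.2129 + 53·121807.9801 + 104·2604802.3236 + 29·1406169.0724 = 959474957.6086.
s²ₚ = 959474957.6086 / 303 = 3166584.019... → 3166584.0.

3166584.0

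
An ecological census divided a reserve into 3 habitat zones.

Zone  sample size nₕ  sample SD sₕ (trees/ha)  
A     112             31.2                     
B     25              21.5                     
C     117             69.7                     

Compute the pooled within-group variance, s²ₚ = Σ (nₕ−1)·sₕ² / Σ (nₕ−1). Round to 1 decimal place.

A: (112−1)·31.2² = 111·973.44 = 108051.84
B: (25−1)·21.5² = 24·462.25 = 11094
C: (117−1)·69.7² = 116·4858.09 = 563538.44
Numerator = 682684.28; denominator = Σ(nₕ−1) = 251.
s²ₚ = 682684.28/251 = 2719.858... → 2719.9.

2719.9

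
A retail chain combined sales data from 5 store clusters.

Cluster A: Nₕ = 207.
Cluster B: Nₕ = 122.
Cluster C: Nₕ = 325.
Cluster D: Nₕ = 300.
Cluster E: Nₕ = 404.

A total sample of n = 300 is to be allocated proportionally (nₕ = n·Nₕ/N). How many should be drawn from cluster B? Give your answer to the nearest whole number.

N = 207 + 122 + 325 + 300 + 404 = 1358.
n_B = 300·122/1358 = 26.951... → 27.

27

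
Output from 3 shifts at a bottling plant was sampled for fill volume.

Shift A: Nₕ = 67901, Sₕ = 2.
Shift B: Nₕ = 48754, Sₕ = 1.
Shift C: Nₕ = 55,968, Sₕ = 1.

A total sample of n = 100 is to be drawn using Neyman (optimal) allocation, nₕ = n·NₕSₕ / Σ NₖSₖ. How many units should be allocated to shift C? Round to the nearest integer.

23

Σ NₕSₕ = 67901·2 + 48754·1 + 55968·1 = 240524.
Share for C: 55968/240524 = 0.23269.
n_C = 100 × 0.23269 = 23.269... → 23.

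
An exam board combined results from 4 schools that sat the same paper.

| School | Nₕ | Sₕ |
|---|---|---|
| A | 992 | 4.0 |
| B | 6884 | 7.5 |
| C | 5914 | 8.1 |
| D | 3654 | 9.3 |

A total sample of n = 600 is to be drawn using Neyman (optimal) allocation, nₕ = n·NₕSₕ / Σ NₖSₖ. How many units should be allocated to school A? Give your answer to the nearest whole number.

17

A: NₕSₕ = 992·4.0 = 3968
B: NₕSₕ = 6884·7.5 = 51630
C: NₕSₕ = 5914·8.1 = 47903.4
D: NₕSₕ = 3654·9.3 = 33982.2
Σ NₕSₕ = 137483.6.
n_A = 600·3968/137483.6 = 17.317... → 17.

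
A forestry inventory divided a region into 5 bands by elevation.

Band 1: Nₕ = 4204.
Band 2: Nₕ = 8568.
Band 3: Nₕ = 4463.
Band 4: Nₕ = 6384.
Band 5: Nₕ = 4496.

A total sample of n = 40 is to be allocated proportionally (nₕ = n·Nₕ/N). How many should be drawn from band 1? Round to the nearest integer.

Share of band 1 = 4204/28115 = 0.14953.
Allocate 40 × 0.14953 = 5.981... → 6.

6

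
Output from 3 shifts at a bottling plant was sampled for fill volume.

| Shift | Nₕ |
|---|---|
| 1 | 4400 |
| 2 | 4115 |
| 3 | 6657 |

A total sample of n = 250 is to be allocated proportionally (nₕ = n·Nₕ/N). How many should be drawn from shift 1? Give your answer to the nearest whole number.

73

N = 4400 + 4115 + 6657 = 15172.
n_1 = 250·4400/15172 = 72.502... → 73.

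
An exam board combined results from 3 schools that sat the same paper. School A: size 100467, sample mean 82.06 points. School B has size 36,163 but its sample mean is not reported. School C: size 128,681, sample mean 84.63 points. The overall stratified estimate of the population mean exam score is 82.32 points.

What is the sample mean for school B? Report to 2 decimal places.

74.82

N = 100467 + 36163 + 128681 = 265311.
Overall total = μ·N = 82.32·265311 = 21840401.52.
Subtract the known strata: 100467·82.06 + 128681·84.63 = 19134595.05.
Remaining total for school B: 21840401.52 − 19134595.05 = 2705806.47.
Divide by its size: 2705806.47 / 36163 = 74.8225... → 74.82.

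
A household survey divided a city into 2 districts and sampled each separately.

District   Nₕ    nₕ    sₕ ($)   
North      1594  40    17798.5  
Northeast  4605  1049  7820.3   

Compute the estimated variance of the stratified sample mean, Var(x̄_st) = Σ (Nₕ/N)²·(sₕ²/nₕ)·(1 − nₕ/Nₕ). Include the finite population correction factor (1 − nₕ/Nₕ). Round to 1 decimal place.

N = 6199; Wₕ = Nₕ/N.
district North: (1594/6199)²·17798.5²/40·(1 − 40/1594) = 510508.3775
district Northeast: (4605/6199)²·7820.3²/1049·(1 − 1049/4605) = 24843.8817
Sum = 535352.2593 → 535352.3.

535352.3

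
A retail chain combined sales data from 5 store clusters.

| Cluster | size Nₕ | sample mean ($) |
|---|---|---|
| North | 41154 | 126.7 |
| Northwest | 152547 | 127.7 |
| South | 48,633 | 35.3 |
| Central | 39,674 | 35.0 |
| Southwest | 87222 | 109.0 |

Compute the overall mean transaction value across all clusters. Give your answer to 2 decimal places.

x̄_st = (Σ Nₕx̄ₕ) / (Σ Nₕ) = (41154·126.7 + 152547·127.7 + 48633·35.3 + 39674·35.0 + 87222·109.0) / 369230
= 37306996.6 / 369230 = 101.0400... → 101.04.

101.04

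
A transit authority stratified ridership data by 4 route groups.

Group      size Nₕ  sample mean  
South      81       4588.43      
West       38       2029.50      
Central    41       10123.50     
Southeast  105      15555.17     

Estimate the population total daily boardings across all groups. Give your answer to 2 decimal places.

South: 81·4588.43 = 371662.83
West: 38·2029.50 = 77121
Central: 41·10123.50 = 415063.5
Southeast: 105·15555.17 = 1633292.85
τ̂ = Σ Nₕx̄ₕ = 2497140.18.

2497140.18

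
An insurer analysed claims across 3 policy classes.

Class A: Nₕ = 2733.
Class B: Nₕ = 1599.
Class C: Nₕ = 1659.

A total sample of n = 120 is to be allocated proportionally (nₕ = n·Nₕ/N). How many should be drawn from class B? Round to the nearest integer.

Share of class B = 1599/5991 = 0.26690.
Allocate 120 × 0.26690 = 32.028... → 32.

32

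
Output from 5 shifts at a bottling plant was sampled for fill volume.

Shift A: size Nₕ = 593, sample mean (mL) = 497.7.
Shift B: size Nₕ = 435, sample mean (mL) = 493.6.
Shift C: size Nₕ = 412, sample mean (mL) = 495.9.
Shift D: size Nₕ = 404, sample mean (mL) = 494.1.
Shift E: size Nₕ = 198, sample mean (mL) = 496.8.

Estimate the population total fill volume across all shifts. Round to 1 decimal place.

Population total = Σ Nₕ·x̄ₕ (each stratum's size times its mean).
593·497.7 + 435·493.6 + 412·495.9 + 404·494.1 + 198·496.8 = 295136.1 + 214716 + 204310.8 + 199616.4 + 98366.4 = 1012145.7.

1012145.7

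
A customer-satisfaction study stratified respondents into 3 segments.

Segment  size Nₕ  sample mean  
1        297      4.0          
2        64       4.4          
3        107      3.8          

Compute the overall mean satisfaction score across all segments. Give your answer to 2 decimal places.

4.01

N = 468; weights Wₕ = Nₕ/N = (0.6346, 0.1368, 0.2286).
x̄_st = Σ Wₕ·x̄ₕ = 0.6346·4.0 + 0.1368·4.4 + 0.2286·3.8 ≈ 4.0090...
→ 4.01.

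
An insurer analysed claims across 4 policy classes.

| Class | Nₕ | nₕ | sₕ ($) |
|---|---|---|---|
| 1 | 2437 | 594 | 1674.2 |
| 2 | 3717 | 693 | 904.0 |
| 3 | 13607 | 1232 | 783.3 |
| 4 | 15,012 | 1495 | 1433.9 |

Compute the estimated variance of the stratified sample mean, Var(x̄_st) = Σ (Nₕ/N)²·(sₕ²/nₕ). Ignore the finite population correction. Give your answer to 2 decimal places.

369.23

N = 34773; Wₕ = Nₕ/N.
class 1: (2437/34773)²·1674.2²/594 = 23.17688
class 2: (3717/34773)²·904.0²/693 = 13.47424
class 3: (13607/34773)²·783.3²/1232 = 76.25810
class 4: (15012/34773)²·1433.9²/1495 = 256.32403
Sum = 369.23326 → 369.23.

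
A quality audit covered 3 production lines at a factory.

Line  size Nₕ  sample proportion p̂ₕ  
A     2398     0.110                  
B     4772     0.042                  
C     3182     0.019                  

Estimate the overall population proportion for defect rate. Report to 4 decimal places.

0.0507

N = 2398 + 4772 + 3182 = 10352.
Overall proportion = Σ (Nₕ/N)·p̂ₕ.
Σ Nₕp̂ₕ = 263.78 + 200.424 + 60.458 = 524.662.
524.662 / 10352 = 0.050682... → 0.0507.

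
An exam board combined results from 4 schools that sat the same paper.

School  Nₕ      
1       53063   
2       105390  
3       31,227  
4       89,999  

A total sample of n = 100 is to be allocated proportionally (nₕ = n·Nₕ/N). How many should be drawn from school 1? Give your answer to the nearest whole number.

19

Share of school 1 = 53063/279679 = 0.18973.
Allocate 100 × 0.18973 = 18.973... → 19.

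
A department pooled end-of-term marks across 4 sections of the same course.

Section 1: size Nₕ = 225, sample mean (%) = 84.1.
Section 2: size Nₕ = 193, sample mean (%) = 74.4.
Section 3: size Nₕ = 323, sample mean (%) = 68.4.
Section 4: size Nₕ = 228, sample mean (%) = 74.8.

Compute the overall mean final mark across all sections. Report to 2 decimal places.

N = 969; weights Wₕ = Nₕ/N = (0.2322, 0.1992, 0.3333, 0.2353).
x̄_st = Σ Wₕ·x̄ₕ = 0.2322·84.1 + 0.1992·74.4 + 0.3333·68.4 + 0.2353·74.8 ≈ 74.7464...
→ 74.75.

74.75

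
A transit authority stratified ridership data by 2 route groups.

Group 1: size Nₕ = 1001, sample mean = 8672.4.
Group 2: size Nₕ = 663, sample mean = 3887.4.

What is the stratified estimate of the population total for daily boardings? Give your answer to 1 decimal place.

Population total = Σ Nₕ·x̄ₕ (each stratum's size times its mean).
1001·8672.4 + 663·3887.4 = 8681072.4 + 2577346.2 = 11258418.6.

11258418.6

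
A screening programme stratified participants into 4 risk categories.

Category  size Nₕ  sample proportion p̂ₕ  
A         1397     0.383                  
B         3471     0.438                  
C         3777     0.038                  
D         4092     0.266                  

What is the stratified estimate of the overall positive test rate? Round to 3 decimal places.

Wₕ = Nₕ/N with N = 12737: 0.1097, 0.2725, 0.2965, 0.3213.
p̂_st = 0.1097·0.383 + 0.2725·0.438 + 0.2965·0.038 + 0.3213·0.266 ≈ 0.25809... → 0.258.

0.258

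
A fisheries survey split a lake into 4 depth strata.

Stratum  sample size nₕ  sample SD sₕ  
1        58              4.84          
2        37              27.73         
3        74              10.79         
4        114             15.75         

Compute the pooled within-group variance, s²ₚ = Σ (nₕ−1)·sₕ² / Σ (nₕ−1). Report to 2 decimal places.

234.94

1: (58−1)·4.84² = 57·23.4256 = 1335.2592
2: (37−1)·27.73² = 36·768.9529 = 27682.3044
3: (74−1)·10.79² = 73·116.4241 = 8498.9593
4: (114−1)·15.75² = 113·248.0625 = 28031.0625
Numerator = 65547.5854; denominator = Σ(nₕ−1) = 279.
s²ₚ = 65547.5854/279 = 234.9376... → 234.94.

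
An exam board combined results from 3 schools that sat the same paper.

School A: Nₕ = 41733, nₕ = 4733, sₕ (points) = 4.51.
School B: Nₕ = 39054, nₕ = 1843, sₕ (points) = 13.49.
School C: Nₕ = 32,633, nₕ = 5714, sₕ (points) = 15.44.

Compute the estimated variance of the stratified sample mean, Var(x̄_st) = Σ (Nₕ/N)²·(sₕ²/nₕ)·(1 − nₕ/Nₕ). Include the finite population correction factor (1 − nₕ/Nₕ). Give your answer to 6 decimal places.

N = 113420. Term for each stratum: Wₕ²sₕ²/nₕ·(1−nₕ/Nₕ).
Var(x̄_st) = 0.000515844 + 0.011154655 + 0.002848990 = 0.014519490 → 0.014519.

0.014519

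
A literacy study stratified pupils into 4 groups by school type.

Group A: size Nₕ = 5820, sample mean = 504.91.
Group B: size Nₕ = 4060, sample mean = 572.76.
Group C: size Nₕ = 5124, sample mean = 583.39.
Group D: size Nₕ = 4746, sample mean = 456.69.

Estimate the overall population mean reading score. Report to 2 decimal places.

527.63

N = 19750; weights Wₕ = Nₕ/N = (0.2947, 0.2056, 0.2594, 0.2403).
x̄_st = Σ Wₕ·x̄ₕ = 0.2947·504.91 + 0.2056·572.76 + 0.2594·583.39 + 0.2403·456.69 ≈ 527.6315...
→ 527.63.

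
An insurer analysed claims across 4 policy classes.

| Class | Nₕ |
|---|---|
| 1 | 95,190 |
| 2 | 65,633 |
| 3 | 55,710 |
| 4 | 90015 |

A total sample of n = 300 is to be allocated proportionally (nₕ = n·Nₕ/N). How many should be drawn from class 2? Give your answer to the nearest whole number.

Share of class 2 = 65633/306548 = 0.21410.
Allocate 300 × 0.21410 = 64.231... → 64.

64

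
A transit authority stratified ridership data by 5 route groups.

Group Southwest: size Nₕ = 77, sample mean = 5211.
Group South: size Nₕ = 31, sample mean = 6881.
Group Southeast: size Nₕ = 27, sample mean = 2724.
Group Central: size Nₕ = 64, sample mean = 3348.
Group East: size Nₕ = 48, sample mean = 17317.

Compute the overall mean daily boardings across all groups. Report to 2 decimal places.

N = 247; weights Wₕ = Nₕ/N = (0.3117, 0.1255, 0.1093, 0.2591, 0.1943).
x̄_st = Σ Wₕ·x̄ₕ = 0.3117·5211 + 0.1255·6881 + 0.1093·2724 + 0.2591·3348 + 0.1943·17317 ≈ 7018.5992...
→ 7018.60.

7018.60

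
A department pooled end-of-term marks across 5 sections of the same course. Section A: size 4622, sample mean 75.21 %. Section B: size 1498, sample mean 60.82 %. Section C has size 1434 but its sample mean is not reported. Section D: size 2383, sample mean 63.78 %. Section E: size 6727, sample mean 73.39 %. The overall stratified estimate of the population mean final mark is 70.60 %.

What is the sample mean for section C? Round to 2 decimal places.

64.20

Σ Nₕx̄ₕ = N·μ, so 1434·x̄_C = 16664·70.60 − (4622·75.21 + 1498·60.82 + 2383·63.78 + 6727·73.39).
= 1176478.4 − 1084411.25 = 92067.15.
x̄_C = 92067.15 / 1434 = 64.2030... → 64.20.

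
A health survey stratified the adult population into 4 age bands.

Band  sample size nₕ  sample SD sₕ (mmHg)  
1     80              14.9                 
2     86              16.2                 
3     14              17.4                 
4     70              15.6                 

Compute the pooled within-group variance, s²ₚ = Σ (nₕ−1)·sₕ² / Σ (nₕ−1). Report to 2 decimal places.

Degrees of freedom: 79 + 85 + 13 + 69 = 246.
Σ(nₕ−1)sₕ² = 79·222.01 + 85·262.44 + 13·302.76 + 69·243.36 = 60573.91.
s²ₚ = 60573.91 / 246 = 246.2354... → 246.24.

246.24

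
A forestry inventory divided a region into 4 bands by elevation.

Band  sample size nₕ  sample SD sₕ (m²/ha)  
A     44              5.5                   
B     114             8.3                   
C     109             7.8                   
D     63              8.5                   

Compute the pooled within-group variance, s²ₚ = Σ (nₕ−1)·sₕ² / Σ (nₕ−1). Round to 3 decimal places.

61.765

A: (44−1)·5.5² = 43·30.25 = 1300.75
B: (114−1)·8.3² = 113·68.89 = 7784.57
C: (109−1)·7.8² = 108·60.84 = 6570.72
D: (63−1)·8.5² = 62·72.25 = 4479.5
Numerator = 20135.54; denominator = Σ(nₕ−1) = 326.
s²ₚ = 20135.54/326 = 61.76546... → 61.765.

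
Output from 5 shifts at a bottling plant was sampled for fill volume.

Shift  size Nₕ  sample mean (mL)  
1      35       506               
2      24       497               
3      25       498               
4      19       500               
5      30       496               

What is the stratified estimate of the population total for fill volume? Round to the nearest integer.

1: 35·506 = 17710
2: 24·497 = 11928
3: 25·498 = 12450
4: 19·500 = 9500
5: 30·496 = 14880
τ̂ = Σ Nₕx̄ₕ = 66468.

66468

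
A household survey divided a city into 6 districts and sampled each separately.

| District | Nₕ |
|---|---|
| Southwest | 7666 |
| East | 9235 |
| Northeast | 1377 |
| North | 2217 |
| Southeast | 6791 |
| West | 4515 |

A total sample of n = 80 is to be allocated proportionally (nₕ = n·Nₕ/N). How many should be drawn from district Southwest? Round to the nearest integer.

Share of district Southwest = 7666/31801 = 0.24106.
Allocate 80 × 0.24106 = 19.285... → 19.

19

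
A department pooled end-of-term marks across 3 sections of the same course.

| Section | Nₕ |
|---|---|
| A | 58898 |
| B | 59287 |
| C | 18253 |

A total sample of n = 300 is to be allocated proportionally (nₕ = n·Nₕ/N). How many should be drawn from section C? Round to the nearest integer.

40

Share of section C = 18253/136438 = 0.13378.
Allocate 300 × 0.13378 = 40.135... → 40.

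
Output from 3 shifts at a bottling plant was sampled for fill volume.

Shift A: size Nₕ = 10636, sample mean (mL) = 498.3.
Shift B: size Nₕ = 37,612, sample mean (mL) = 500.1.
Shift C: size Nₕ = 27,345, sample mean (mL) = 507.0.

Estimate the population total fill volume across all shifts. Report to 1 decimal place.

Estimate total by summing Nₕ·x̄ₕ over strata.
10636·498.3 + 37612·500.1 + 27345·507.0 = 5299918.8 + 18809761.2 + 13863915 = 37973595.0.

37973595.0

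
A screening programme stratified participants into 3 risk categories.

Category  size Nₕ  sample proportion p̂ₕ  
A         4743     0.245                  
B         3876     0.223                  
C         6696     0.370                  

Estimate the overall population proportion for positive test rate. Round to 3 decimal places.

Wₕ = Nₕ/N with N = 15315: 0.3097, 0.2531, 0.4372.
p̂_st = 0.3097·0.245 + 0.2531·0.223 + 0.4372·0.370 ≈ 0.29408... → 0.294.

0.294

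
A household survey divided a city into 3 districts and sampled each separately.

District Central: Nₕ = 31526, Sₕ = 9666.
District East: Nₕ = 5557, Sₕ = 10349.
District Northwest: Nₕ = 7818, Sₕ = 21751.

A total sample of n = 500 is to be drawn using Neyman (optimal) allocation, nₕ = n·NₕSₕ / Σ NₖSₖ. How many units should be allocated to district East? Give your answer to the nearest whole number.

Σ NₕSₕ = 31526·9666 + 5557·10349 + 7818·21751 = 532289027.
Share for East: 57509393/532289027 = 0.10804.
n_East = 500 × 0.10804 = 54.021... → 54.

54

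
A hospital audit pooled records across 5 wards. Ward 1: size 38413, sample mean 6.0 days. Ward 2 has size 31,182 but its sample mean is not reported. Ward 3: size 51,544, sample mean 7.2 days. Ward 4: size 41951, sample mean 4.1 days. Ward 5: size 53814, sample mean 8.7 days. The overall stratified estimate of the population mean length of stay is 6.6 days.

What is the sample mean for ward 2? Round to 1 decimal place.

6.1

N = 38413 + 31182 + 51544 + 41951 + 53814 = 216904.
Overall total = μ·N = 6.6·216904 = 1431566.4.
Subtract the known strata: 38413·6.0 + 51544·7.2 + 41951·4.1 + 53814·8.7 = 1241775.7.
Remaining total for ward 2: 1431566.4 − 1241775.7 = 189790.7.
Divide by its size: 189790.7 / 31182 = 6.087... → 6.1.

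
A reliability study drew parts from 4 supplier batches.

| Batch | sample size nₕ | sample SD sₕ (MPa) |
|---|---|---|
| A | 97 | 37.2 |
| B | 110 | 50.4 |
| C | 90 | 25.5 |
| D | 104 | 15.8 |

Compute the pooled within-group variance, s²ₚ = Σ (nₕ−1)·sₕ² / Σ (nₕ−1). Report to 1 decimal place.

1242.6

Degrees of freedom: 96 + 109 + 89 + 103 = 397.
Σ(nₕ−1)sₕ² = 96·1383.84 + 109·2540.16 + 89·650.25 + 103·249.64 = 493311.25.
s²ₚ = 493311.25 / 397 = 1242.598... → 1242.6.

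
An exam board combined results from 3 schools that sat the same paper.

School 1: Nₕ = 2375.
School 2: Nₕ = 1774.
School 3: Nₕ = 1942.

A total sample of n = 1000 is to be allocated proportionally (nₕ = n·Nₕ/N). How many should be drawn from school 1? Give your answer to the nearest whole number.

Share of school 1 = 2375/6091 = 0.38992.
Allocate 1000 × 0.38992 = 389.920... → 390.

390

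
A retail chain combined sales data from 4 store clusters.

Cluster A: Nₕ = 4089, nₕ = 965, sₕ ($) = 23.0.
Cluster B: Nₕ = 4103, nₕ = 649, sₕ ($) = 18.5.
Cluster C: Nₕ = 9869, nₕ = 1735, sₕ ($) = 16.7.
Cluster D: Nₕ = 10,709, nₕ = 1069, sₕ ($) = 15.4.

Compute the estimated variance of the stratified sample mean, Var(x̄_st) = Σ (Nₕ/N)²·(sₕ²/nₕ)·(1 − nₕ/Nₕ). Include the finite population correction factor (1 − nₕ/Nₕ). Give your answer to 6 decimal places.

0.060749

N = 28770. Term for each stratum: Wₕ²sₕ²/nₕ·(1−nₕ/Nₕ).
Var(x̄_st) = 0.008460125 + 0.009029067 + 0.015589459 + 0.027670051 = 0.060748703 → 0.060749.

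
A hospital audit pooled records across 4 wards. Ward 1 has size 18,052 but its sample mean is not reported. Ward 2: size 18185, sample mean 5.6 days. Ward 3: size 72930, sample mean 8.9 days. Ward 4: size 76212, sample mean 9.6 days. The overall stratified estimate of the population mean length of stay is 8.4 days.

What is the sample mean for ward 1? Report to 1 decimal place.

N = 18052 + 18185 + 72930 + 76212 = 185379.
Overall total = μ·N = 8.4·185379 = 1557183.6.
Subtract the known strata: 18185·5.6 + 72930·8.9 + 76212·9.6 = 1482548.2.
Remaining total for ward 1: 1557183.6 − 1482548.2 = 74635.4.
Divide by its size: 74635.4 / 18052 = 4.134... → 4.1.

4.1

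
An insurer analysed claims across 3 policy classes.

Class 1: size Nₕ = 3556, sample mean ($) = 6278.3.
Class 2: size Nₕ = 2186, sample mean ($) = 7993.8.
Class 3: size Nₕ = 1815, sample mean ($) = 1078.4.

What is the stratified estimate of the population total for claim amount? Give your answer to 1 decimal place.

Estimate total by summing Nₕ·x̄ₕ over strata.
3556·6278.3 + 2186·7993.8 + 1815·1078.4 = 22325634.8 + 17474446.8 + 1957296 = 41757377.6.

41757377.6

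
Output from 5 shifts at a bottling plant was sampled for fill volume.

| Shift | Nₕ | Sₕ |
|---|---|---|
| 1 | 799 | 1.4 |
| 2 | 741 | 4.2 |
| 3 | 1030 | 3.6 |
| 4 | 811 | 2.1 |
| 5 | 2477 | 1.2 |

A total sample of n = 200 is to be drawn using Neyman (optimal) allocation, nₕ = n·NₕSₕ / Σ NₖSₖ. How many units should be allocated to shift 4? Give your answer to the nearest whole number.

Σ NₕSₕ = 799·1.4 + 741·4.2 + 1030·3.6 + 811·2.1 + 2477·1.2 = 12614.3.
Share for 4: 1703.1/12614.3 = 0.13501.
n_4 = 200 × 0.13501 = 27.003... → 27.

27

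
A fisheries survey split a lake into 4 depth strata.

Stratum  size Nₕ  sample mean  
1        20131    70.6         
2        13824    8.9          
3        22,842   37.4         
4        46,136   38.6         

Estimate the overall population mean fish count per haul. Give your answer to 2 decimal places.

x̄_st = (Σ Nₕx̄ₕ) / (Σ Nₕ) = (20131·70.6 + 13824·8.9 + 22842·37.4 + 46136·38.6) / 102933
= 4179422.6 / 102933 = 40.6033... → 40.60.

40.60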